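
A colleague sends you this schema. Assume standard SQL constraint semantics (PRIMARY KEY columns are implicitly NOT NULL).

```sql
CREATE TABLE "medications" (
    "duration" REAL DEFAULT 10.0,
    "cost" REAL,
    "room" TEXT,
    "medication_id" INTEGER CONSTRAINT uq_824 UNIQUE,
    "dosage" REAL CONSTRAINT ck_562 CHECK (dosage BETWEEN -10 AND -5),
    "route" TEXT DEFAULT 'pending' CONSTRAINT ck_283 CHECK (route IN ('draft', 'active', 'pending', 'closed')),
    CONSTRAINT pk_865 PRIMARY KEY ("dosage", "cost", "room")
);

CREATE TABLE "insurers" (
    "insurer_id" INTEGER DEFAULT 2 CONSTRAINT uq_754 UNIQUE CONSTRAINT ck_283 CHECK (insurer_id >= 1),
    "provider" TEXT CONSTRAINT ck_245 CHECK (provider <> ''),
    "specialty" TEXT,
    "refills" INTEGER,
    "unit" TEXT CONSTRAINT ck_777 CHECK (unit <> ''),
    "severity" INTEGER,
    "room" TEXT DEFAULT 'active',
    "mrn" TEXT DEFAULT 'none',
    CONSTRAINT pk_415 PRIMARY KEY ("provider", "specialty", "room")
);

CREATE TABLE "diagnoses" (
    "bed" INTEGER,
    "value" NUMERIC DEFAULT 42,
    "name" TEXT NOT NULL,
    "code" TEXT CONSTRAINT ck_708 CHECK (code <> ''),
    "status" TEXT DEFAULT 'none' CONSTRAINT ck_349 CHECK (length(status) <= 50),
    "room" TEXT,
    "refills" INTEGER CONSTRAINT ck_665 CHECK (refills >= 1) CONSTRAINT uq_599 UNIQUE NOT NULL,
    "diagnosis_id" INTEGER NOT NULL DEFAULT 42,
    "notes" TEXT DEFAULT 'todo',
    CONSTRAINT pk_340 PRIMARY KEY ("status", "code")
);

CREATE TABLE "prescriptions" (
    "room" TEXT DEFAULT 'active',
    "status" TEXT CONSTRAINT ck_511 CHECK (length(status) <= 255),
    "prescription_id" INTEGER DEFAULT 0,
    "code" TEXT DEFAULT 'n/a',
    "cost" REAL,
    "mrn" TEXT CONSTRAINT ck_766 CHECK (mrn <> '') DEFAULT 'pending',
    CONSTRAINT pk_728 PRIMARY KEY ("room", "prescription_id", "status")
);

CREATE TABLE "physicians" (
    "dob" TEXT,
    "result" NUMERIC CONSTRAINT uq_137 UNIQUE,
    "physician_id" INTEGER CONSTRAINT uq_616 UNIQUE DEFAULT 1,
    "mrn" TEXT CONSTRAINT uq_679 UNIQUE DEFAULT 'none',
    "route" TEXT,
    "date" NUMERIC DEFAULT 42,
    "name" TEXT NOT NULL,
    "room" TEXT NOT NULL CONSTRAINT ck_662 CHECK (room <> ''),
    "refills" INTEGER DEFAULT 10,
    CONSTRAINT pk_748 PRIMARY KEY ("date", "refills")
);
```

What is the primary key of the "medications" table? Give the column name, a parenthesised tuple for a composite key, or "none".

A table-level PRIMARY KEY clause names 3 columns: dosage, cost, room.
This is a composite key — the combination is unique, not each column individually.

(dosage, cost, room)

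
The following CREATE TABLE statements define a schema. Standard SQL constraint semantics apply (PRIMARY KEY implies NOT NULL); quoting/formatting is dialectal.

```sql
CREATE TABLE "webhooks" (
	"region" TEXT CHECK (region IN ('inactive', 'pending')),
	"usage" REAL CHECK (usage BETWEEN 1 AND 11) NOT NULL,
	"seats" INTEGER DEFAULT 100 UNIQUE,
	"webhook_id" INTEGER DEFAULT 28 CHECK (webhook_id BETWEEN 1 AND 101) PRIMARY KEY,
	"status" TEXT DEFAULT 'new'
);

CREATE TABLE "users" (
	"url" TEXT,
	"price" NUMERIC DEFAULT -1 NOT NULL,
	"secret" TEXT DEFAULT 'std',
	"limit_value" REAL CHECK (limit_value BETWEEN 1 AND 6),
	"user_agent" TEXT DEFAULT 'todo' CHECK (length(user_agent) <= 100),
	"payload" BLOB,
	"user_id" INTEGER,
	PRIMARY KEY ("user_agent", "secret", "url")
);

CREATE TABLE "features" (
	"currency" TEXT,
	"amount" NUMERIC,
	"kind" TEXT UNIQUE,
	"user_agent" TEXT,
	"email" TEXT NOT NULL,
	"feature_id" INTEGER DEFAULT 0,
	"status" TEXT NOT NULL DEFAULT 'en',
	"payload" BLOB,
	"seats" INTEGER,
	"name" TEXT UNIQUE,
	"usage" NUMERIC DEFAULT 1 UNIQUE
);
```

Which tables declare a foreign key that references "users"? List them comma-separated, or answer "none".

none

No REFERENCES clause anywhere in the schema names users.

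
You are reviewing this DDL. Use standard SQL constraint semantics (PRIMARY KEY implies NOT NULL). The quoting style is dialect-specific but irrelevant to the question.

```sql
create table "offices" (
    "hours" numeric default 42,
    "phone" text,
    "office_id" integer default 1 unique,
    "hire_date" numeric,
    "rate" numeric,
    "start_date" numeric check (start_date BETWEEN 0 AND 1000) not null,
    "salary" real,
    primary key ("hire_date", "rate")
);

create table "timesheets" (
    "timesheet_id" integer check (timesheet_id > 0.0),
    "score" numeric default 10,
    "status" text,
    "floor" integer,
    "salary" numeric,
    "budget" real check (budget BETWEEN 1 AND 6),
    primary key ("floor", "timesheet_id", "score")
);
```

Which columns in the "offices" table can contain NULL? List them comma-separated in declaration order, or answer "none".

- hours: DEFAULT only fills an omitted column; an explicit NULL is still allowed → nullable.
- phone: no NOT NULL constraint applies → nullable.
- office_id: UNIQUE does not imply NOT NULL → nullable.
- hire_date: part of the PRIMARY KEY, which implies NOT NULL → not nullable.
- rate: part of the PRIMARY KEY, which implies NOT NULL → not nullable.
- start_date: declared NOT NULL → not nullable.
- salary: no NOT NULL constraint applies → nullable.

hours, phone, office_id, salary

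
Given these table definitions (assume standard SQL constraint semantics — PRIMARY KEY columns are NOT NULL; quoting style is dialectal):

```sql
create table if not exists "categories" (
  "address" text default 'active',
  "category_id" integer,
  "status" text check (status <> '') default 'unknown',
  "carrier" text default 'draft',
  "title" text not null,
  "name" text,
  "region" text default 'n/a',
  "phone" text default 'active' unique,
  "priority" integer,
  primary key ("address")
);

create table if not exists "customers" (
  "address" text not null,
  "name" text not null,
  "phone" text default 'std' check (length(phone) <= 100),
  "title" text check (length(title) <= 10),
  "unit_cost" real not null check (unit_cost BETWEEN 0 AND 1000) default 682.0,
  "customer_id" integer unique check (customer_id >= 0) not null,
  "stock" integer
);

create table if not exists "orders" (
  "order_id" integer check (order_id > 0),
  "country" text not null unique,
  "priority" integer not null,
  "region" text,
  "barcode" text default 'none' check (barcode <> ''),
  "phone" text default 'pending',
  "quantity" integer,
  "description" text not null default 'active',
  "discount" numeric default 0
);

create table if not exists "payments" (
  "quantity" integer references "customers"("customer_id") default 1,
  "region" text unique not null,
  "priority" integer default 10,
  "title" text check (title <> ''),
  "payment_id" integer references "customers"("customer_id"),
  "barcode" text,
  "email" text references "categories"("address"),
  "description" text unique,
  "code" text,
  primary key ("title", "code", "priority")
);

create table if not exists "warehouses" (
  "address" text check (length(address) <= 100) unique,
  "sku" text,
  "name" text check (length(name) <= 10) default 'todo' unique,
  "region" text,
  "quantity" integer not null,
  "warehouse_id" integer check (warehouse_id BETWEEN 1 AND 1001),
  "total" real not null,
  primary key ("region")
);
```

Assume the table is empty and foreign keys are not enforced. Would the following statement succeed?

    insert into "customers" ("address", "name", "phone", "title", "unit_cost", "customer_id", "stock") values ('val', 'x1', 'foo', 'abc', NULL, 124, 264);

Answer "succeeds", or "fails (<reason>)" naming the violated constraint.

unit_cost is explicitly set to NULL, but unit_cost is declared NOT NULL.

fails (NOT NULL on unit_cost)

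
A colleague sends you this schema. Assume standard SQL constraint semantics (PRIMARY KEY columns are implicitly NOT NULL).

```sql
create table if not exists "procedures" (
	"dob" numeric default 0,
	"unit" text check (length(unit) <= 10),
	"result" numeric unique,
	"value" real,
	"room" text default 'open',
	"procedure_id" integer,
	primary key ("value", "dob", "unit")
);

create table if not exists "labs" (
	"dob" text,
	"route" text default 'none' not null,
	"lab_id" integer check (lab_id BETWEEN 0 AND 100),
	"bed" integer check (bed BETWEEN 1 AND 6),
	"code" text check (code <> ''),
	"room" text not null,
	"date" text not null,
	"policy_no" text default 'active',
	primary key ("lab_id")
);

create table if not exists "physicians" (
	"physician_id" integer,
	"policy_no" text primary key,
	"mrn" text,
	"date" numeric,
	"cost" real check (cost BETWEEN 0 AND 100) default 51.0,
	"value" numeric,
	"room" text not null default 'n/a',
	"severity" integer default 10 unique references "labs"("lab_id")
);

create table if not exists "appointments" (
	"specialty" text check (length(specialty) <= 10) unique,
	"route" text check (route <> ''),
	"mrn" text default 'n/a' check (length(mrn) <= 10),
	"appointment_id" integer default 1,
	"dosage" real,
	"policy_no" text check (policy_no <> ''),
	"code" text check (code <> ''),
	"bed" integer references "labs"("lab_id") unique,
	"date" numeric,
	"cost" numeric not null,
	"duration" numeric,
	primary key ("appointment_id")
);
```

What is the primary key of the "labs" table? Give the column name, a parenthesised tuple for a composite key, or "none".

lab_id is declared PRIMARY KEY as a table-level PRIMARY KEY clause.

lab_id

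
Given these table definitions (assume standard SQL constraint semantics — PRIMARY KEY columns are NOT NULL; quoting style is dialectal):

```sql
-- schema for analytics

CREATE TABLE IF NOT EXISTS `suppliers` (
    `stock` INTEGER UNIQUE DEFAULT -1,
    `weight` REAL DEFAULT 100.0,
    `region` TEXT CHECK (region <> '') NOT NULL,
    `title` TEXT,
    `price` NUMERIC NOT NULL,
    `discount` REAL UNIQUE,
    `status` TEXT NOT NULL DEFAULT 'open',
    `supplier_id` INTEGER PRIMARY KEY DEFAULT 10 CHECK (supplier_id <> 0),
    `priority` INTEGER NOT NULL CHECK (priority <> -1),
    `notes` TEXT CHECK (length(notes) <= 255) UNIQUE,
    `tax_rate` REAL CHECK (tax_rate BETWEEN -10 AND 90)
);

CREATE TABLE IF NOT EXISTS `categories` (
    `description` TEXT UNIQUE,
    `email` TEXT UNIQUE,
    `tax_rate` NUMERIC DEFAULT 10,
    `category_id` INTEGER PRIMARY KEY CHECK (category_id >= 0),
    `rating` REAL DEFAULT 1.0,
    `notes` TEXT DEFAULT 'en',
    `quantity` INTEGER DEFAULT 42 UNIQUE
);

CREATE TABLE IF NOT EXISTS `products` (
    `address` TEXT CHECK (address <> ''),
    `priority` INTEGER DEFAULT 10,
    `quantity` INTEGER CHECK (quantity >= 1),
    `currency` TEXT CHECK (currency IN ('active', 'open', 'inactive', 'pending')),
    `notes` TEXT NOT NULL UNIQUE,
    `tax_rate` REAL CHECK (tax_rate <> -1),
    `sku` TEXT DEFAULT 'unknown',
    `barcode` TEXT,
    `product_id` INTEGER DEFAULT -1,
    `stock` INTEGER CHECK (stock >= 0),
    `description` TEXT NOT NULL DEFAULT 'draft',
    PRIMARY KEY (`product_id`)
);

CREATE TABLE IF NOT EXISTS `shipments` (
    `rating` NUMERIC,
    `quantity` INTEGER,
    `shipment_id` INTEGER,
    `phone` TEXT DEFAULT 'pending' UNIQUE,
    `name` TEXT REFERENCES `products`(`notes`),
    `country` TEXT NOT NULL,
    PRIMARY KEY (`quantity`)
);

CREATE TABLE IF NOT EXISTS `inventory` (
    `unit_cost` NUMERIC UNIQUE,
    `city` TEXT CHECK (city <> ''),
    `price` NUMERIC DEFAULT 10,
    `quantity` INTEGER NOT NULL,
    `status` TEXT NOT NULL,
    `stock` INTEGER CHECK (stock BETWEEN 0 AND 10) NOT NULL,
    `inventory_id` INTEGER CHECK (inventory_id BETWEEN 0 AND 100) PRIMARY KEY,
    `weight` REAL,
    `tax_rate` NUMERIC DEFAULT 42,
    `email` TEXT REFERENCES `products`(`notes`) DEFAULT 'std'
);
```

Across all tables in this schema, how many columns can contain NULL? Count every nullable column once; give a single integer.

30

suppliers: 6 nullable (stock, weight, title, discount, notes, tax_rate — PK (supplier_id) and explicit NOT NULL columns excluded).
categories: 6 nullable (description, email, tax_rate, rating, notes, quantity — PK (category_id) and explicit NOT NULL columns excluded).
products: 8 nullable (address, priority, quantity, currency, tax_rate, sku, barcode, stock — PK (product_id) and explicit NOT NULL columns excluded).
shipments: 4 nullable (rating, shipment_id, phone, name — PK (quantity) and explicit NOT NULL columns excluded).
inventory: 6 nullable (unit_cost, city, price, weight, tax_rate, email — PK (inventory_id) and explicit NOT NULL columns excluded).
Total: 6 + 6 + 8 + 4 + 6 = 30.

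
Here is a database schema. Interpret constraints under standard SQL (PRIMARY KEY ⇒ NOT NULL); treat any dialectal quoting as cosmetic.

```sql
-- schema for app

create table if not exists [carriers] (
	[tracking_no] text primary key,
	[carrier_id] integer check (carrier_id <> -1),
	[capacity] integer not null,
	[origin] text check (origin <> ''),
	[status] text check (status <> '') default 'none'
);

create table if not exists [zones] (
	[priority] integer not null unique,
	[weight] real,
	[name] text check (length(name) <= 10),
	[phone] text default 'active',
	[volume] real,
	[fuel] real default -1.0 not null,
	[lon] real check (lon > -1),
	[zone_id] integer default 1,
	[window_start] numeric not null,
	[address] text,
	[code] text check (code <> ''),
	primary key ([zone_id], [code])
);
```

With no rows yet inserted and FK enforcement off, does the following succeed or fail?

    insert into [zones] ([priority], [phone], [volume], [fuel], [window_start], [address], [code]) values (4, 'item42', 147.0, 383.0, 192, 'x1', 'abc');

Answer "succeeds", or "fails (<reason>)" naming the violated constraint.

NOT NULL columns: code is supplied; fuel is supplied; priority is supplied; window_start is supplied; zone_id defaults to 1.
CHECK constraints: 'abc' satisfies (code <> '').
No constraint is violated.

succeeds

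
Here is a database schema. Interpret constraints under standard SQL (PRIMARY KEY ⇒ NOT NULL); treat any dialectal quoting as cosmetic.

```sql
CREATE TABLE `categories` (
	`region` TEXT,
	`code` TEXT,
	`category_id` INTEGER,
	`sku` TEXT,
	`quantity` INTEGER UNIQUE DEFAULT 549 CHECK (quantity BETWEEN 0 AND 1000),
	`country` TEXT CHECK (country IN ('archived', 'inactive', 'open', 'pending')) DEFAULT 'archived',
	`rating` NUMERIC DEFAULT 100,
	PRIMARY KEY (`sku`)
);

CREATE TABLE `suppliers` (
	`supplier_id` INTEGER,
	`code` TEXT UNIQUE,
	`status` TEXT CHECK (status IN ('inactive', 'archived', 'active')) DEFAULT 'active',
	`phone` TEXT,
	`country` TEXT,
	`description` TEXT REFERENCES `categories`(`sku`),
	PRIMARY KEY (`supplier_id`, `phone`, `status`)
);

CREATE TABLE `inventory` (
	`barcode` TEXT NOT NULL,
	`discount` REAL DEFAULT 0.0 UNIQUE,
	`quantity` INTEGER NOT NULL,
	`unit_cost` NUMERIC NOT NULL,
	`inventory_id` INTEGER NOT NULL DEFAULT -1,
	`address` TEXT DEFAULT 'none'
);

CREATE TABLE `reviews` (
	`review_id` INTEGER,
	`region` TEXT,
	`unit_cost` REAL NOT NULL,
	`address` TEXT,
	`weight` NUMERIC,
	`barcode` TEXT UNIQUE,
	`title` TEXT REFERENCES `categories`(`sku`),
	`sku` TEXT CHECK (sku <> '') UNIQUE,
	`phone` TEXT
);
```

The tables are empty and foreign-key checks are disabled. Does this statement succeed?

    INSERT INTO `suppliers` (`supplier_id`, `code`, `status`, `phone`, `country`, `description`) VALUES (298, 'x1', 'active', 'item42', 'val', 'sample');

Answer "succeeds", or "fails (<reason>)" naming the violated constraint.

NOT NULL columns: phone is supplied; status is supplied; supplier_id is supplied.
CHECK constraints: 'active' satisfies (status IN ('inactive', 'archived', 'active')).
No constraint is violated.

succeeds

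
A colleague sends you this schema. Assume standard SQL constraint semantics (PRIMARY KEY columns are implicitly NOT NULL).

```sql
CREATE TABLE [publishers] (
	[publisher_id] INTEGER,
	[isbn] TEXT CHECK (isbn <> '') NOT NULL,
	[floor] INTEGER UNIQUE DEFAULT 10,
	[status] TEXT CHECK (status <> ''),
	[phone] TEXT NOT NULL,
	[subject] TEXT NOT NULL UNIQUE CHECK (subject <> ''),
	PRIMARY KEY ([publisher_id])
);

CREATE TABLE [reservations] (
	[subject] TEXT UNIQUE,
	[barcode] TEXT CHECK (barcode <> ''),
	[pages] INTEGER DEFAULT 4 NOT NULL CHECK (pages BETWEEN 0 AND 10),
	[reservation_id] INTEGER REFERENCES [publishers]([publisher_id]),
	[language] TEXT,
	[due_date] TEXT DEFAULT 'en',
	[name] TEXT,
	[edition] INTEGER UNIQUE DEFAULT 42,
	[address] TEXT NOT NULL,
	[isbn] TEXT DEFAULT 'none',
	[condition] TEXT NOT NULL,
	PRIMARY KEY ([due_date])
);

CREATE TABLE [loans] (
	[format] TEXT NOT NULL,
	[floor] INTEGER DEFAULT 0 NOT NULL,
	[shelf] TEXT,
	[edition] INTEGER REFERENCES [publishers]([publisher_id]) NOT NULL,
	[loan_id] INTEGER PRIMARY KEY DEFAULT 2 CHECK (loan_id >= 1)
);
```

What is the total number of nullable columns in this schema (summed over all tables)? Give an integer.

10

publishers: 2 nullable (floor, status — PK (publisher_id) and explicit NOT NULL columns excluded).
reservations: 7 nullable (subject, barcode, reservation_id, language, name, edition, isbn — PK (due_date) and explicit NOT NULL columns excluded).
loans: 1 nullable (shelf — PK (loan_id) and explicit NOT NULL columns excluded).
Total: 2 + 7 + 1 = 10.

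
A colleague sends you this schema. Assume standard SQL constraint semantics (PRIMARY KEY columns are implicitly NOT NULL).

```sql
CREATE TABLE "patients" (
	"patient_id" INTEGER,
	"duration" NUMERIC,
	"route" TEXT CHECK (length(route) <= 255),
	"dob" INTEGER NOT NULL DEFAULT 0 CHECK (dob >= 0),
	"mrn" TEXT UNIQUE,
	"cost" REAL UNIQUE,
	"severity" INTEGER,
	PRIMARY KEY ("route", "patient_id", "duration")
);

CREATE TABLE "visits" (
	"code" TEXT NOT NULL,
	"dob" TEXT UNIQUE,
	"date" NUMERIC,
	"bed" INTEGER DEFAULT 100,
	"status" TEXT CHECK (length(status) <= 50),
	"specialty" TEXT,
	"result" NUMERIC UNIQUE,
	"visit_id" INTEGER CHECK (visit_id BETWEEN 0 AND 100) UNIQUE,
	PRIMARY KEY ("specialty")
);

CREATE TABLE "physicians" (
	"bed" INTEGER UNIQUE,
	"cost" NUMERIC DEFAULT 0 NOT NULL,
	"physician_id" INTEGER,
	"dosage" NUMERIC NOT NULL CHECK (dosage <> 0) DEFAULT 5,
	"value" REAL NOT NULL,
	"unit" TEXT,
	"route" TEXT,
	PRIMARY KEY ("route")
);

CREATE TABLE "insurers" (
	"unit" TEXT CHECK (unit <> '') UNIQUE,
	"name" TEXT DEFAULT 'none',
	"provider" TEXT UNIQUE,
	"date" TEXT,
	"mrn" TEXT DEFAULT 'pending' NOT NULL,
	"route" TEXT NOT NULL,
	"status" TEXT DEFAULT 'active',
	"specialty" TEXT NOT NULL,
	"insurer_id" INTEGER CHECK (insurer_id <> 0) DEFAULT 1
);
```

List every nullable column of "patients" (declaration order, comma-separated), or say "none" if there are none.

mrn, cost, severity

- patient_id: part of the PRIMARY KEY, which implies NOT NULL → not nullable.
- duration: part of the PRIMARY KEY, which implies NOT NULL → not nullable.
- route: part of the PRIMARY KEY, which implies NOT NULL → not nullable.
- dob: declared NOT NULL → not nullable.
- mrn: UNIQUE does not imply NOT NULL → nullable.
- cost: UNIQUE does not imply NOT NULL → nullable.
- severity: no NOT NULL constraint applies → nullable.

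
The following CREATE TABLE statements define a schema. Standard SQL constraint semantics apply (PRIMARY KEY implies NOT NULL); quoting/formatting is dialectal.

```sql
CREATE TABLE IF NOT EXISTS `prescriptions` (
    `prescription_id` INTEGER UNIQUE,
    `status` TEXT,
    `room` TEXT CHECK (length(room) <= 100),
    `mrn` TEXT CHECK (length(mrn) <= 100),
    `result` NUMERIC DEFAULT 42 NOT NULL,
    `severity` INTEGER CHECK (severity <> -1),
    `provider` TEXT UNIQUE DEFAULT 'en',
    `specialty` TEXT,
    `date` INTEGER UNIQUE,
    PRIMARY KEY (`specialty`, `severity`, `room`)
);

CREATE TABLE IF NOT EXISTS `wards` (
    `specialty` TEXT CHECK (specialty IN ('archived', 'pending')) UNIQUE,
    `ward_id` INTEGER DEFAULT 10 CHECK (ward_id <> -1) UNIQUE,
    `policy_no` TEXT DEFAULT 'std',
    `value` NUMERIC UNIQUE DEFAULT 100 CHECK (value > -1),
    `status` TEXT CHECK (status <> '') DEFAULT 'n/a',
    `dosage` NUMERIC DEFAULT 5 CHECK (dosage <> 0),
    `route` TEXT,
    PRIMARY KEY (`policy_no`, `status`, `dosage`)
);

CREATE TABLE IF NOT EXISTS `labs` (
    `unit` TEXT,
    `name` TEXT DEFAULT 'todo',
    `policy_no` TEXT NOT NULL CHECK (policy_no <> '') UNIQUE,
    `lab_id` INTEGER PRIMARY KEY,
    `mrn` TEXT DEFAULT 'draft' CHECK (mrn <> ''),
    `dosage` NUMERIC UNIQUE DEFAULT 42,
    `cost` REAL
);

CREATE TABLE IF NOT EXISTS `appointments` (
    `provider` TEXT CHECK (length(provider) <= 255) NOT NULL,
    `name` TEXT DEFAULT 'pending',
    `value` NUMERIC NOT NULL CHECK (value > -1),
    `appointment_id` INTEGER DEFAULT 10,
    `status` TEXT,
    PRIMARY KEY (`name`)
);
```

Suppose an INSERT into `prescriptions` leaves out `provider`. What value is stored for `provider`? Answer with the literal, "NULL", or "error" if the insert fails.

provider has an explicit DEFAULT 'en'.
When the column is omitted from an INSERT, that default is used.

'en'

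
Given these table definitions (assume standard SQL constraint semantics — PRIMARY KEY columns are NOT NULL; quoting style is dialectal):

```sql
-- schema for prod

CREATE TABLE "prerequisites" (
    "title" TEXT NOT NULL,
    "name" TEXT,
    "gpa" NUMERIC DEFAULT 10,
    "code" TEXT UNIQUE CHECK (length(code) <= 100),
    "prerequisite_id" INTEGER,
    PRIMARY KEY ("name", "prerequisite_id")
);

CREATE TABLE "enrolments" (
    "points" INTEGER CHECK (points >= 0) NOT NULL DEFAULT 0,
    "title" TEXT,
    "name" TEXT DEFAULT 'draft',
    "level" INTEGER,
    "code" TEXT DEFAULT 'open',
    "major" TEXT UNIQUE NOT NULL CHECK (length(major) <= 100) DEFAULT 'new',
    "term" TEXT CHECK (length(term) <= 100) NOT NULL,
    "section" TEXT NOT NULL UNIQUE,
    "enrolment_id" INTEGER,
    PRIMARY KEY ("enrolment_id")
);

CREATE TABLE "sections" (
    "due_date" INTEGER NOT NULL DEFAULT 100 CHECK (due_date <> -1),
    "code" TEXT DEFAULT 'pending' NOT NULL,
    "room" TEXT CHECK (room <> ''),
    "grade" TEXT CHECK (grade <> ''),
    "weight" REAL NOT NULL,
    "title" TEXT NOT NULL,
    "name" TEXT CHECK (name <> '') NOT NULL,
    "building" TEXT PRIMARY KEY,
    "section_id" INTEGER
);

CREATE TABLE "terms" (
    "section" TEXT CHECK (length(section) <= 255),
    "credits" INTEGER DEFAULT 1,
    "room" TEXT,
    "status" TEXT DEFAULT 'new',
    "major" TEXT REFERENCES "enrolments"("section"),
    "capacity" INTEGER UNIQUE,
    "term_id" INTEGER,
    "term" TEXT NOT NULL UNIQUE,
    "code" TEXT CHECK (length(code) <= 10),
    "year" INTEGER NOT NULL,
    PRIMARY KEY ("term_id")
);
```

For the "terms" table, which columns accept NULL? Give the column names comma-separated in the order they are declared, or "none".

- section: CHECK does not forbid NULL (a CHECK constraint passes when its expression is NULL) → nullable.
- credits: DEFAULT only fills an omitted column; an explicit NULL is still allowed → nullable.
- room: no NOT NULL constraint applies → nullable.
- status: DEFAULT only fills an omitted column; an explicit NULL is still allowed → nullable.
- major: a foreign key column may be NULL unless separately constrained → nullable.
- capacity: UNIQUE does not imply NOT NULL → nullable.
- term_id: part of the PRIMARY KEY, which implies NOT NULL → not nullable.
- term: declared NOT NULL → not nullable.
- code: CHECK does not forbid NULL (a CHECK constraint passes when its expression is NULL) → nullable.
- year: declared NOT NULL → not nullable.

section, credits, room, status, major, capacity, code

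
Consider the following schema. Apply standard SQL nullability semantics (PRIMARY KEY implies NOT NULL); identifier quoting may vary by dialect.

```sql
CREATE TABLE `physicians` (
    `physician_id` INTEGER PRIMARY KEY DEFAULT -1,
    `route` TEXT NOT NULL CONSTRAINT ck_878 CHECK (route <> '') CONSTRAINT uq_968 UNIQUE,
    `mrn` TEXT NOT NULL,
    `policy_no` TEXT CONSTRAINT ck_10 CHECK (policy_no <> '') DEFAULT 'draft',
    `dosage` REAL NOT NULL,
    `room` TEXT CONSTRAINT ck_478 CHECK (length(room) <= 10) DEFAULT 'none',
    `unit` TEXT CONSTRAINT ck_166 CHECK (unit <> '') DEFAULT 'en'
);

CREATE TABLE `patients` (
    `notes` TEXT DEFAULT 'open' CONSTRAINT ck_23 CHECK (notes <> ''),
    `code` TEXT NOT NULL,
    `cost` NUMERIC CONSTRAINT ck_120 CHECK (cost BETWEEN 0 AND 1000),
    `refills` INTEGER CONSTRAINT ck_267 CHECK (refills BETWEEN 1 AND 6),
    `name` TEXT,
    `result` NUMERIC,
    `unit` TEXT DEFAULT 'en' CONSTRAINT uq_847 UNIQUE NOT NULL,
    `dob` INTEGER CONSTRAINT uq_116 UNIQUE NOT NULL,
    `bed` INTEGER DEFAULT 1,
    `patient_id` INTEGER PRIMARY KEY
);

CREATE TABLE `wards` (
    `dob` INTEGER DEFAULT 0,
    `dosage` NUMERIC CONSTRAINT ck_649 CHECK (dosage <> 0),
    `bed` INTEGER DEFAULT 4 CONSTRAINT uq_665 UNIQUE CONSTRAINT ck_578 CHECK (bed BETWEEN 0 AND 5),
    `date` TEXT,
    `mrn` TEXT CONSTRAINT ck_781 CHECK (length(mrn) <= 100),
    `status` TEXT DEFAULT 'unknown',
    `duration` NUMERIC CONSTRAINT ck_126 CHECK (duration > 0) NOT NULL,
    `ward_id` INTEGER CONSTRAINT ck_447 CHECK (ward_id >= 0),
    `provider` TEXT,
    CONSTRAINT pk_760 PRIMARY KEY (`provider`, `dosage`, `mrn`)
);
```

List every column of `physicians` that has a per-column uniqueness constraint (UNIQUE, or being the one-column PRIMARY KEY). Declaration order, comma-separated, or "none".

physician_id, route

- physician_id: single-column PRIMARY KEY → unique.
- route: declared UNIQUE → unique.
- mrn: no UNIQUE or single-column PK constraint.
- policy_no: no UNIQUE or single-column PK constraint.
- dosage: no UNIQUE or single-column PK constraint.
- room: no UNIQUE or single-column PK constraint.
- unit: no UNIQUE or single-column PK constraint.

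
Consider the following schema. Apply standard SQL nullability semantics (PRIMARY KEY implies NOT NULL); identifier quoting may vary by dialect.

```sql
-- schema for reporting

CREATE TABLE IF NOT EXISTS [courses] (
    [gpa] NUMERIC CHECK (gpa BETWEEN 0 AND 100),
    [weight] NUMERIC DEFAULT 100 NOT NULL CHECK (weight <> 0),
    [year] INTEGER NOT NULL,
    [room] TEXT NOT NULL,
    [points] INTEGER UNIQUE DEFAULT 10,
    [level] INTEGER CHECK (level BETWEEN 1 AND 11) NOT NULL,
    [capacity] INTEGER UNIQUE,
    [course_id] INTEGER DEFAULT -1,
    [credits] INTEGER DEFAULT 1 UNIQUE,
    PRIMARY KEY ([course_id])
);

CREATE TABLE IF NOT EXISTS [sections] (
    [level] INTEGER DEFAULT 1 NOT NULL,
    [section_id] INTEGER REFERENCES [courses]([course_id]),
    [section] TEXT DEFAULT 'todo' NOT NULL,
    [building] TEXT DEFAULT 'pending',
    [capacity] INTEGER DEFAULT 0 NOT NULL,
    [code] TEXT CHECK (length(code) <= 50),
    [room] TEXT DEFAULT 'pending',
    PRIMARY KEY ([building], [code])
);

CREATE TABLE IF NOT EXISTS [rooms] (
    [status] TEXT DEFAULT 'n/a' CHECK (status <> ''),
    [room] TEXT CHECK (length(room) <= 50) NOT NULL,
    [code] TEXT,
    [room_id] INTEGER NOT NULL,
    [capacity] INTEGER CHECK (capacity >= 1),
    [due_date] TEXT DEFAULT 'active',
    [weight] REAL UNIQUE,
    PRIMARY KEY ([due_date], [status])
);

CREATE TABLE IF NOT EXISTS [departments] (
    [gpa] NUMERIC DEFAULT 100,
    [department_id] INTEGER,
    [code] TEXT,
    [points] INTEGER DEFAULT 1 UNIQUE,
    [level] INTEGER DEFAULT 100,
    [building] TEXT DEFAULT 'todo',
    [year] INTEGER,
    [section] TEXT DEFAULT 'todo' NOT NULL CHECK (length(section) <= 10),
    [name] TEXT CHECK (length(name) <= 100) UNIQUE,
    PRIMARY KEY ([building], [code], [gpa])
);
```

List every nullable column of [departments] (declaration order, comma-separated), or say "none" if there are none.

- gpa: part of the PRIMARY KEY, which implies NOT NULL → not nullable.
- department_id: no NOT NULL constraint applies → nullable.
- code: part of the PRIMARY KEY, which implies NOT NULL → not nullable.
- points: UNIQUE does not imply NOT NULL → nullable.
- level: DEFAULT only fills an omitted column; an explicit NULL is still allowed → nullable.
- building: part of the PRIMARY KEY, which implies NOT NULL → not nullable.
- year: no NOT NULL constraint applies → nullable.
- section: declared NOT NULL → not nullable.
- name: CHECK does not forbid NULL (a CHECK constraint passes when its expression is NULL) → nullable.

department_id, points, level, year, name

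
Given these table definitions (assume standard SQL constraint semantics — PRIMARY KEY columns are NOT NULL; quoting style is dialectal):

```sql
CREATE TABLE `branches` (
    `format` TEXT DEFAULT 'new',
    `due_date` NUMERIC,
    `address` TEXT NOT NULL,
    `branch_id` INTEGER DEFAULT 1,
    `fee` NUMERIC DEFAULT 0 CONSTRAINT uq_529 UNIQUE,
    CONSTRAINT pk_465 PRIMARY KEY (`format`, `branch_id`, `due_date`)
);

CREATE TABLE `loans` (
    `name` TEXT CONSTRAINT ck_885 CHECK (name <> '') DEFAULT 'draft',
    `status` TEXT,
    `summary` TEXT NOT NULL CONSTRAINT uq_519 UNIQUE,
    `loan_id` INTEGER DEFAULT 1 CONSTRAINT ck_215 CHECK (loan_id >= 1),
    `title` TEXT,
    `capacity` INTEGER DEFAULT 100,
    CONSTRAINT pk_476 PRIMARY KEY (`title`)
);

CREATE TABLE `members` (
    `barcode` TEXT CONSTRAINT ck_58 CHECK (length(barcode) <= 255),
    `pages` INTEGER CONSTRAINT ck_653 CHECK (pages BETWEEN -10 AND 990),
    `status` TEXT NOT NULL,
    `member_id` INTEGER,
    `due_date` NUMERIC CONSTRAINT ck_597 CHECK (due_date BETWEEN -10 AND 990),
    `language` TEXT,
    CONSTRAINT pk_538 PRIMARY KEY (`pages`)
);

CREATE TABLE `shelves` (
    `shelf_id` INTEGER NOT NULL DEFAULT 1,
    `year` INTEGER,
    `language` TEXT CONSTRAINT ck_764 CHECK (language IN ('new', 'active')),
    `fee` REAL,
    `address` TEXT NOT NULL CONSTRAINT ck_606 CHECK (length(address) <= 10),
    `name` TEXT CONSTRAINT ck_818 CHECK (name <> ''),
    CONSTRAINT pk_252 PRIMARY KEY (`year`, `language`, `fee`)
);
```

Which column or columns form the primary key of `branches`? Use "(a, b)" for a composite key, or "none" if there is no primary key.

(format, branch_id, due_date)

A table-level PRIMARY KEY clause names 3 columns: format, branch_id, due_date.
This is a composite key — the combination is unique, not each column individually.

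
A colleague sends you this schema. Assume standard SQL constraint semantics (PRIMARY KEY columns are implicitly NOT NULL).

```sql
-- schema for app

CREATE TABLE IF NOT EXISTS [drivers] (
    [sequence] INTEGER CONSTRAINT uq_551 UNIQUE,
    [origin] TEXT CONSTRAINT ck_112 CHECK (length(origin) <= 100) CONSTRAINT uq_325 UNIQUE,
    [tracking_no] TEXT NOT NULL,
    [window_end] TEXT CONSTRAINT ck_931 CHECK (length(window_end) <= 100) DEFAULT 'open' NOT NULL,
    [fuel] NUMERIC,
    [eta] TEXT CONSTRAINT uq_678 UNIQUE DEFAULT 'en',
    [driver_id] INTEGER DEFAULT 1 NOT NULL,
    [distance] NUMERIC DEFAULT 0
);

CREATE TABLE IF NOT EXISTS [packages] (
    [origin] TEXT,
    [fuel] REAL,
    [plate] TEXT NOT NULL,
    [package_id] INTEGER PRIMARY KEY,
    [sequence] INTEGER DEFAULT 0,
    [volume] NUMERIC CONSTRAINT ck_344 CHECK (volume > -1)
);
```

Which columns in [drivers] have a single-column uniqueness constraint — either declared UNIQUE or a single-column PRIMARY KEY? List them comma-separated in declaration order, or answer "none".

- sequence: declared UNIQUE → unique.
- origin: declared UNIQUE → unique.
- tracking_no: no UNIQUE or single-column PK constraint.
- window_end: no UNIQUE or single-column PK constraint.
- fuel: no UNIQUE or single-column PK constraint.
- eta: declared UNIQUE → unique.
- driver_id: no UNIQUE or single-column PK constraint.
- distance: no UNIQUE or single-column PK constraint.

sequence, origin, eta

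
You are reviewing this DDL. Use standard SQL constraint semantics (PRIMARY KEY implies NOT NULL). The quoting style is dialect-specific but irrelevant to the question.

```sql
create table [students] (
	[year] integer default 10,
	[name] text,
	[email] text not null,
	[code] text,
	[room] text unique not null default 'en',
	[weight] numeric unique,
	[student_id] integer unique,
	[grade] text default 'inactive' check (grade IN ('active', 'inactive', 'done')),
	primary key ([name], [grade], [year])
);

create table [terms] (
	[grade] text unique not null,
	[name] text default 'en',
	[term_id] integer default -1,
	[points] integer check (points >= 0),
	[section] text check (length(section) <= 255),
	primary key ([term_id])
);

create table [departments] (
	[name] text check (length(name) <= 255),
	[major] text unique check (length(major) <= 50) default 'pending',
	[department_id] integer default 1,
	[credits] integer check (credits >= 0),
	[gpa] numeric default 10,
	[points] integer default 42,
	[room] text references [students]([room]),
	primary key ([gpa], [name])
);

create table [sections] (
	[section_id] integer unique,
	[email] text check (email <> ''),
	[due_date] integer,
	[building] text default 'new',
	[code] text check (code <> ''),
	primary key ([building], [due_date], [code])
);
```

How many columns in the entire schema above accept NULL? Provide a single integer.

13

students: 3 nullable (code, weight, student_id — PK (name, grade, year) and explicit NOT NULL columns excluded).
terms: 3 nullable (name, points, section — PK (term_id) and explicit NOT NULL columns excluded).
departments: 5 nullable (major, department_id, credits, points, room — PK (gpa, name) and explicit NOT NULL columns excluded).
sections: 2 nullable (section_id, email — PK (building, due_date, code) and explicit NOT NULL columns excluded).
Total: 3 + 3 + 5 + 2 = 13.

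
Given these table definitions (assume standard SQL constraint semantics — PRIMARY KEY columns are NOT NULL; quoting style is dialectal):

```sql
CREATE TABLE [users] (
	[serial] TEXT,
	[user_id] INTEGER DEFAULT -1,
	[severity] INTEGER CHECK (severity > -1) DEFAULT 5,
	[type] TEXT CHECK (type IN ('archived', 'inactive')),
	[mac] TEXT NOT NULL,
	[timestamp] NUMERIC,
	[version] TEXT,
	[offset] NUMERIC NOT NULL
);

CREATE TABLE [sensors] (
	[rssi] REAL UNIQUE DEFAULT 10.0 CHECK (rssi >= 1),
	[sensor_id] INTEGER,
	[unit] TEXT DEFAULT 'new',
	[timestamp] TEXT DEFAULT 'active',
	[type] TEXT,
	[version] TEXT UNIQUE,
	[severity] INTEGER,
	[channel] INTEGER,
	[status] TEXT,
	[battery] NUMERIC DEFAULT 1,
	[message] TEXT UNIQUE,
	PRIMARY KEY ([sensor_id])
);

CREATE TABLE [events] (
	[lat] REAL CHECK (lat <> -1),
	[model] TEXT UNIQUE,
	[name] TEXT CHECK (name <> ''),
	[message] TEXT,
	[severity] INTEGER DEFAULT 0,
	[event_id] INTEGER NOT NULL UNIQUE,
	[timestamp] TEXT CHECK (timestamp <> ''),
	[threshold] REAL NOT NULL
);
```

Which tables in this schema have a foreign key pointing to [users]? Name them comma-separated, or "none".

none

No REFERENCES clause anywhere in the schema names users.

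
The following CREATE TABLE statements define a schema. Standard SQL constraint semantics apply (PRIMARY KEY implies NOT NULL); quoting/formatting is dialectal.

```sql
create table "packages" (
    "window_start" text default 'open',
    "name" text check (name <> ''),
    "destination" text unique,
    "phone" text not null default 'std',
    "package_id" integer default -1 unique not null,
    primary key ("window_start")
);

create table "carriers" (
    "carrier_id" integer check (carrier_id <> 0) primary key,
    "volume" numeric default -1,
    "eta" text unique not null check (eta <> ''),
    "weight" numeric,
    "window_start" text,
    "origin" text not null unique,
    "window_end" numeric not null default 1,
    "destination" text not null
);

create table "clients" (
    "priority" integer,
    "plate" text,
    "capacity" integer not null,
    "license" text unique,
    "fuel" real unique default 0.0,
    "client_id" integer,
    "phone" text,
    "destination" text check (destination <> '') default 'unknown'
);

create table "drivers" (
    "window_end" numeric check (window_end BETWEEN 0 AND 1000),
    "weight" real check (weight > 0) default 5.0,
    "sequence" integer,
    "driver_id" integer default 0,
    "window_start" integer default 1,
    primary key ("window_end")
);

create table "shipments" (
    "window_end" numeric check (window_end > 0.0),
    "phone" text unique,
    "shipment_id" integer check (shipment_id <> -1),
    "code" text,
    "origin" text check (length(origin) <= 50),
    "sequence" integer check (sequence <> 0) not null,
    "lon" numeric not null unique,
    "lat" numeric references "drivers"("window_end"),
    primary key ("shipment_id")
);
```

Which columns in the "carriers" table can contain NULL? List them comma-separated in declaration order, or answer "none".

- carrier_id: part of the PRIMARY KEY, which implies NOT NULL → not nullable.
- volume: DEFAULT only fills an omitted column; an explicit NULL is still allowed → nullable.
- eta: declared NOT NULL → not nullable.
- weight: no NOT NULL constraint applies → nullable.
- window_start: no NOT NULL constraint applies → nullable.
- origin: declared NOT NULL → not nullable.
- window_end: declared NOT NULL → not nullable.
- destination: declared NOT NULL → not nullable.

volume, weight, window_start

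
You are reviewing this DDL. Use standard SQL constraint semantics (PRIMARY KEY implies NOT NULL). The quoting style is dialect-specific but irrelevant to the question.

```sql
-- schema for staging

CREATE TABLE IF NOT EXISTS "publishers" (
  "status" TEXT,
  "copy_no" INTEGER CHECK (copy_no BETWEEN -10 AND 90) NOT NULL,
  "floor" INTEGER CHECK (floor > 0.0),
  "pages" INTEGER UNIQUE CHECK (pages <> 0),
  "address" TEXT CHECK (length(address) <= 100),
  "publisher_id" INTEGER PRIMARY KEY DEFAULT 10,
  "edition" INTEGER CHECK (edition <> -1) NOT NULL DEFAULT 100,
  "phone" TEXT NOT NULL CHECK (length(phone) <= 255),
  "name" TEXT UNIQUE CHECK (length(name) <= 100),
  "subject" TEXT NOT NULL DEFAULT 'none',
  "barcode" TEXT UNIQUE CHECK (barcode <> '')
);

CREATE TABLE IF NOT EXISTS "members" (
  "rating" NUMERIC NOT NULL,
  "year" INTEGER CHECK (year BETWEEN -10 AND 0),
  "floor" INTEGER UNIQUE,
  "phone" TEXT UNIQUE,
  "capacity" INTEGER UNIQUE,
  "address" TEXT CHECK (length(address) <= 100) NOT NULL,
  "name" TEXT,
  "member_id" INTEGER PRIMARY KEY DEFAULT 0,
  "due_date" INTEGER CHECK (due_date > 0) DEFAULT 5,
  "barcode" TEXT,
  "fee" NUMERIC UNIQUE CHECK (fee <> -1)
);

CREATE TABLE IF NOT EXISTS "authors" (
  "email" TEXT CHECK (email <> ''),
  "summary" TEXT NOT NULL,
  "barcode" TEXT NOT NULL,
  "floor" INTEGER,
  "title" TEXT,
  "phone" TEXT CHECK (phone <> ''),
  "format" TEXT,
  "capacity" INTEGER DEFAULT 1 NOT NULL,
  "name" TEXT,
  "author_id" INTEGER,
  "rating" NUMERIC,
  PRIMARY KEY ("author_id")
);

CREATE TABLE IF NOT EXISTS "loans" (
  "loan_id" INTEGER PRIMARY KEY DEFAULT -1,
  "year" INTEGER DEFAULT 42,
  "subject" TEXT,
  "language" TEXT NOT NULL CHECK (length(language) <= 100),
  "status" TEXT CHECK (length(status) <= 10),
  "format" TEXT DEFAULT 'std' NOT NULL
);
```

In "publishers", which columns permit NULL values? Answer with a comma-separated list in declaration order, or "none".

- status: no NOT NULL constraint applies → nullable.
- copy_no: declared NOT NULL → not nullable.
- floor: CHECK does not forbid NULL (a CHECK constraint passes when its expression is NULL) → nullable.
- pages: CHECK does not forbid NULL (a CHECK constraint passes when its expression is NULL) → nullable.
- address: CHECK does not forbid NULL (a CHECK constraint passes when its expression is NULL) → nullable.
- publisher_id: part of the PRIMARY KEY, which implies NOT NULL → not nullable.
- edition: declared NOT NULL → not nullable.
- phone: declared NOT NULL → not nullable.
- name: CHECK does not forbid NULL (a CHECK constraint passes when its expression is NULL) → nullable.
- subject: declared NOT NULL → not nullable.
- barcode: CHECK does not forbid NULL (a CHECK constraint passes when its expression is NULL) → nullable.

status, floor, pages, address, name, barcode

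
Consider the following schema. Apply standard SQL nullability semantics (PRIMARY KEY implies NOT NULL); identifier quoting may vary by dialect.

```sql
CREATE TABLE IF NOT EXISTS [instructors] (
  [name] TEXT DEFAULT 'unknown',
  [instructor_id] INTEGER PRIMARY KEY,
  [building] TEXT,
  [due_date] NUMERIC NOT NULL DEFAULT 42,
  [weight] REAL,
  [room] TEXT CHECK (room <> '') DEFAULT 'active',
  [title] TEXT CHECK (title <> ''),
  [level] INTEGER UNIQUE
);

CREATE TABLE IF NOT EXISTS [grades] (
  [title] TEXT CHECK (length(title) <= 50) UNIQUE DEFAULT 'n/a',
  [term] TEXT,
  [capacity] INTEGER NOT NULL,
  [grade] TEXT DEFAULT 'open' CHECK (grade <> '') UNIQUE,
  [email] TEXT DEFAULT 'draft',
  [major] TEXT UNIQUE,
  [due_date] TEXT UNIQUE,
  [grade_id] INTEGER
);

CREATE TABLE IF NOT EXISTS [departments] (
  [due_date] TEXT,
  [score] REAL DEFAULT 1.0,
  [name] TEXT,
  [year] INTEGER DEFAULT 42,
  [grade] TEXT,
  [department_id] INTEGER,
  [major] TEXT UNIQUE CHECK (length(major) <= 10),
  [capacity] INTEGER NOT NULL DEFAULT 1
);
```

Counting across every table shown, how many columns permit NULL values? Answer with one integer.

instructors: 6 nullable (name, building, weight, room, title, level — PK (instructor_id) and explicit NOT NULL columns excluded).
grades: 7 nullable (title, term, grade, email, major, due_date, grade_id — PK none and explicit NOT NULL columns excluded).
departments: 7 nullable (due_date, score, name, year, grade, department_id, major — PK none and explicit NOT NULL columns excluded).
Total: 6 + 7 + 7 = 20.

20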